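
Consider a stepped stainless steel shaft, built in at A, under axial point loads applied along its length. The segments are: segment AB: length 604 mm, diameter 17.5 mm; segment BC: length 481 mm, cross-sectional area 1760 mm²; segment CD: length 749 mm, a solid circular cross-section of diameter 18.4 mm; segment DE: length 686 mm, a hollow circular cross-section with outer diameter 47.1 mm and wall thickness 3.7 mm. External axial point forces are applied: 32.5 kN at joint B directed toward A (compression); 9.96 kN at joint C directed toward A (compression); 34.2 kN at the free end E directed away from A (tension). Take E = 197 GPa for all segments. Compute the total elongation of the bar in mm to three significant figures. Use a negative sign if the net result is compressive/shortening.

0.653 mm

Internal axial forces (sectioning from the free end, tension +): N_DE = 34.2 kN, N_CD = 34.2 kN, N_BC = 24.24 kN, N_AB = -8.26 kN.
A_AB = 240.5 mm².
A_CD = 265.9 mm².
A_DE = 504.5 mm².
δ_AB = -8260·604/(240.5·197000) = -0.1053 mm
δ_BC = 24240·481/(1760·197000) = 0.03363 mm
δ_CD = 34200·749/(265.9·197000) = 0.489 mm
δ_DE = 34200·686/(504.5·197000) = 0.2361 mm
δ = Σδ_i = 0.6534 mm.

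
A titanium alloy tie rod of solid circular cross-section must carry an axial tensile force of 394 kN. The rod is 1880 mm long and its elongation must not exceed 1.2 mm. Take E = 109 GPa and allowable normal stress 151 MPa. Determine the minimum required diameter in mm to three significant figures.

Required area A ≥ P/σ_allow = 394000/151 = 2609 mm².
For a solid circular section, d ≥ √(4A/π) = 57.64 mm.
Elongation limit: A ≥ PL/(Eδ_allow) = 394000·1880/(109000·1.2) = 5663 mm² ⇒ d ≥ 84.91 mm.
The elongation limit governs.

84.9 mm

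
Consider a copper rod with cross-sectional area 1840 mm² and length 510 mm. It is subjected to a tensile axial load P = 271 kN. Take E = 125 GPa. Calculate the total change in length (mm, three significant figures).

0.601 mm

δ_mech = NL/(AE) = 271000·510/(1840·125000) = 0.6009 mm.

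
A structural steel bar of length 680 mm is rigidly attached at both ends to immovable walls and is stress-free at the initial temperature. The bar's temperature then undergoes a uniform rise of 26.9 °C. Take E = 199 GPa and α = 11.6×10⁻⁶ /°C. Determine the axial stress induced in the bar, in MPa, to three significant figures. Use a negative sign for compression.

Free thermal expansion αLΔT = 11.6e-6 · 680 · 26.9 = 0.2122 mm.
The walls impose strain ε = −(0.2122)/680 = -3.1204e-04; σ = Eε = 199000 · -3.1204e-04 = -62.1 MPa.

-62.1 MPa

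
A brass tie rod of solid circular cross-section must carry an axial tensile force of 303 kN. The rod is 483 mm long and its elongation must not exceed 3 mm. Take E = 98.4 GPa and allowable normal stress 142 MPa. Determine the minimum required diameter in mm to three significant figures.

52.1 mm

Required area A ≥ P/σ_allow = 303000/142 = 2134 mm².
For a solid circular section, d ≥ √(4A/π) = 52.12 mm.
Elongation limit: A ≥ PL/(Eδ_allow) = 303000·483/(98400·3) = 495.8 mm² ⇒ d ≥ 25.12 mm.
The stress limit governs.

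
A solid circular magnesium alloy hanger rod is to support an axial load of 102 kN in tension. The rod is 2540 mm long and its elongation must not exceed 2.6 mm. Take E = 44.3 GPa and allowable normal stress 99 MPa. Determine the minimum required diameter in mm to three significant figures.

53.5 mm

Required area A ≥ P/σ_allow = 102000/99 = 1030 mm².
For a solid circular section, d ≥ √(4A/π) = 36.22 mm.
Elongation limit: A ≥ PL/(Eδ_allow) = 102000·2540/(44300·2.6) = 2249 mm² ⇒ d ≥ 53.52 mm.
The elongation limit governs.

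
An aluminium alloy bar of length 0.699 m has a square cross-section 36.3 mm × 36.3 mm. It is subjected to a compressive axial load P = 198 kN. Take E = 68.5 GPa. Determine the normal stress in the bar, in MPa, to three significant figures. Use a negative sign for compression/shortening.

A = 1318 mm².
σ = N/A = -198000/1318 = -150.3 MPa.

-150 MPa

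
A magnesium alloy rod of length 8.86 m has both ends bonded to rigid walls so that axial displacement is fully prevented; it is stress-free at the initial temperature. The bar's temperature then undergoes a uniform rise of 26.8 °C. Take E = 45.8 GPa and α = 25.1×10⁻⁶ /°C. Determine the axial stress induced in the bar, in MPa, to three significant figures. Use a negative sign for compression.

Free thermal expansion αLΔT = 25.1e-6 · 8860 · 26.8 = 5.96 mm.
The walls impose strain ε = −(5.96)/8860 = -6.7268e-04; σ = Eε = 45800 · -6.7268e-04 = -30.81 MPa.

-30.8 MPa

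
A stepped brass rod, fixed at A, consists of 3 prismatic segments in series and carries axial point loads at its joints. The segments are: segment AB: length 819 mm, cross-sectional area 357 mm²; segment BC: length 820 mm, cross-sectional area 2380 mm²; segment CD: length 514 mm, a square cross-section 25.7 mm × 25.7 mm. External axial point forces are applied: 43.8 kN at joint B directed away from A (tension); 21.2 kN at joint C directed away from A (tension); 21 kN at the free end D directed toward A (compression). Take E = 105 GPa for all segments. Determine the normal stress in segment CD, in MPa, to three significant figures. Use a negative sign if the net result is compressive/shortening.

Internal axial forces (sectioning from the free end, tension +): N_CD = -21 kN, N_BC = 0.2 kN, N_AB = 44 kN.
A_CD = 660.5 mm².
σ_CD = N_CD/A_CD = -21000/660.5 = -31.79 MPa.

-31.8 MPa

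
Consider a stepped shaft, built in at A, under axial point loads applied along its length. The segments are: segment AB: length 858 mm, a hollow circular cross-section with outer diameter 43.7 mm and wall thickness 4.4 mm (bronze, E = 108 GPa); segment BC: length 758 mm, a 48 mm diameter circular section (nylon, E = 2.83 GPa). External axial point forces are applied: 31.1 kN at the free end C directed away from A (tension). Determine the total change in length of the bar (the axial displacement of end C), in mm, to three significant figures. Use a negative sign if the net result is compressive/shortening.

5.06 mm

Internal axial forces (sectioning from the free end, tension +): N_BC = 31.1 kN, N_AB = 31.1 kN.
A_AB = 543.2 mm².
A_BC = 1810 mm².
δ_AB = 31100·858/(543.2·108000) = 0.4548 mm
δ_BC = 31100·758/(1810·2830) = 4.603 mm
δ = Σδ_i = 5.058 mm.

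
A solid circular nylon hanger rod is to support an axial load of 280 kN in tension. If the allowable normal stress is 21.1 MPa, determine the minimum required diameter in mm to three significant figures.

130 mm

Required area A ≥ P/σ_allow = 280000/21.1 = 13270 mm².
For a solid circular section, d ≥ √(4A/π) = 130 mm.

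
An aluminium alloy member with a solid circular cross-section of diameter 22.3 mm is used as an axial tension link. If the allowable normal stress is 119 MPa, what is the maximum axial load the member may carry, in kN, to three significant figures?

A = 390.6 mm².
P_max = σ_allow · A = 119 · 390.6 = 46480 N = 46.48 kN.

46.5 kN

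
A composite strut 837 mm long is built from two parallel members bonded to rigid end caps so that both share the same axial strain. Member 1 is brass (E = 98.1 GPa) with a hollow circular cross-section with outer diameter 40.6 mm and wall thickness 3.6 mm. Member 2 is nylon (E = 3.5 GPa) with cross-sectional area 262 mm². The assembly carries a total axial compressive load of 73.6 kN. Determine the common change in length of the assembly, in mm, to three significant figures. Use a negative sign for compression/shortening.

-1.47 mm

A_1 = 418.5 mm².
Equal strain + equilibrium ⇒ each member carries load in proportion to AE: A₁E₁ = 41050000 N, A₂E₂ = 917000 N, ΣAE = 41970000 N.
δ = PL/ΣAE = -73600·837/41970000 = -1.468 mm.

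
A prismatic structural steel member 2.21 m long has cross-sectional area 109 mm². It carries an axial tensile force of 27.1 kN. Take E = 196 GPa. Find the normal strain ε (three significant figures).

0.00127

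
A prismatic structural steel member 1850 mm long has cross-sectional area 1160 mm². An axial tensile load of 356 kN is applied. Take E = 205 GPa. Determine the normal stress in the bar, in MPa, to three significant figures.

σ = N/A = 356000/1160 = 306.9 MPa.

307 MPa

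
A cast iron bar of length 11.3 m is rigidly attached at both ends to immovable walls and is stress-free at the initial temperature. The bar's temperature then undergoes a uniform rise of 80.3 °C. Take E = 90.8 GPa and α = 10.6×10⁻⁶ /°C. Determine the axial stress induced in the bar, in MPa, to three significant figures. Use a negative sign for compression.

-77.3 MPa

Free thermal expansion αLΔT = 10.6e-6 · 11300 · 80.3 = 9.618 mm.
The walls impose strain ε = −(9.618)/11300 = -8.5118e-04; σ = Eε = 90800 · -8.5118e-04 = -77.29 MPa.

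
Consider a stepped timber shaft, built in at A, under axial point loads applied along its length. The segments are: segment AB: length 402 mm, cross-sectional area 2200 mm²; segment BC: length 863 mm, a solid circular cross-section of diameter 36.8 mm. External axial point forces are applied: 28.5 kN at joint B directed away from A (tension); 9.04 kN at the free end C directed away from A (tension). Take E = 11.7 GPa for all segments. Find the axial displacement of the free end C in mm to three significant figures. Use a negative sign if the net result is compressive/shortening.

Internal axial forces (sectioning from the free end, tension +): N_BC = 9.04 kN, N_AB = 37.54 kN.
A_BC = 1064 mm².
δ_AB = 37540·402/(2200·11700) = 0.5863 mm
δ_BC = 9040·863/(1064·11700) = 0.6269 mm
δ = Σδ_i = 1.213 mm.

1.21 mm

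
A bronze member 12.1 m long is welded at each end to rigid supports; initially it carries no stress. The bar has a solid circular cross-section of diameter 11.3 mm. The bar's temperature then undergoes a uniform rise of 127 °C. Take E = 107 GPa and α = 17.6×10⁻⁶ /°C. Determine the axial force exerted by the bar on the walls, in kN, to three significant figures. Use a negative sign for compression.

Free thermal expansion αLΔT = 17.6e-6 · 12100 · 127 = 27.05 mm.
The walls impose strain ε = −(27.05)/12100 = -2.2352e-03; σ = Eε = 107000 · -2.2352e-03 = -239.2 MPa.
Wall reaction R = σ·A = -239.2·100.3 = -23990 N = -23.99 kN.

-24.0 kN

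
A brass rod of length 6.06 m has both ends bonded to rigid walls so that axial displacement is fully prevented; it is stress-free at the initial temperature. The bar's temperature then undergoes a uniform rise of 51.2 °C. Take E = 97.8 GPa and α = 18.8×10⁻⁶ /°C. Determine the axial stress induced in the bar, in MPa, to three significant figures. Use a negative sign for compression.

Free thermal expansion αLΔT = 18.8e-6 · 6060 · 51.2 = 5.833 mm.
The walls impose strain ε = −(5.833)/6060 = -9.6256e-04; σ = Eε = 97800 · -9.6256e-04 = -94.14 MPa.

-94.1 MPa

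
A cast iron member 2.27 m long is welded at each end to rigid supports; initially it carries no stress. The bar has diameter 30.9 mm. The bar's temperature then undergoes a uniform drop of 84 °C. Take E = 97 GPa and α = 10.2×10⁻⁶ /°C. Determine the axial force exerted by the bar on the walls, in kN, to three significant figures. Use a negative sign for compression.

62.3 kN

Free thermal expansion αLΔT = 10.2e-6 · 2270 · -84 = -1.945 mm.
The walls impose strain ε = −(-1.945)/2270 = 8.5680e-04; σ = Eε = 97000 · 8.5680e-04 = 83.11 MPa.
Wall reaction R = σ·A = 83.11·749.9 = 62320 N = 62.32 kN.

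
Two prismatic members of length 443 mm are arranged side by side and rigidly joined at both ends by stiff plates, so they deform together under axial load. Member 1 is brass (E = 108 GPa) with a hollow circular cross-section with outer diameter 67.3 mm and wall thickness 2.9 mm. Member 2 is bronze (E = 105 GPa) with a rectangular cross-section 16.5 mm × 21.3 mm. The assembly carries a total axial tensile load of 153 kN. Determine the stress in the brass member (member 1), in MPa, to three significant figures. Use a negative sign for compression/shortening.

165 MPa

A_1 = 586.7 mm².
A_2 = 351.4 mm².
Equal strain + equilibrium ⇒ each member carries load in proportion to AE: A₁E₁ = 63370000 N, A₂E₂ = 36900000 N, ΣAE = 100300000 N.
σ₁ = P·E₁/ΣAE = 153000·108000/100300000 = 164.8 MPa.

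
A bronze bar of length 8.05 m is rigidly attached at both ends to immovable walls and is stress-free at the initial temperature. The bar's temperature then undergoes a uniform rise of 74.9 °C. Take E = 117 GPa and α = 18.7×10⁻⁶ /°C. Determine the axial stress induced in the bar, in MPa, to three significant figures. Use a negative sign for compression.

Free thermal expansion αLΔT = 18.7e-6 · 8050 · 74.9 = 11.28 mm.
The walls impose strain ε = −(11.28)/8050 = -1.4006e-03; σ = Eε = 117000 · -1.4006e-03 = -163.9 MPa.

-164 MPa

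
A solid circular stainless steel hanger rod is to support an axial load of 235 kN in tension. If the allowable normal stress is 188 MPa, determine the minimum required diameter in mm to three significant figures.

39.9 mm

Required area A ≥ P/σ_allow = 235000/188 = 1250 mm².
For a solid circular section, d ≥ √(4A/π) = 39.89 mm.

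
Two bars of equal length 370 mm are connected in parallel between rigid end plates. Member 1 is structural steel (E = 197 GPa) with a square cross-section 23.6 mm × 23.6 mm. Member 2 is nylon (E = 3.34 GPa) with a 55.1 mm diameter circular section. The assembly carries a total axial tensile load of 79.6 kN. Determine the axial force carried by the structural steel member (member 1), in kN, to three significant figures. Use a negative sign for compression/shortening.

74.2 kN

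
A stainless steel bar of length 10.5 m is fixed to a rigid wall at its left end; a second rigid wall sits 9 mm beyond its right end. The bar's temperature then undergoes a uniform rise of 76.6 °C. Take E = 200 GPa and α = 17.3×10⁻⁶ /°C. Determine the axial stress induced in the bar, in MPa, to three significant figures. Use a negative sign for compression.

-93.6 MPa

Free thermal expansion αLΔT = 17.3e-6 · 10500 · 76.6 = 13.91 mm.
The walls engage after the gap closes; constrained expansion = 13.91 − 9 = 4.914 mm.
The walls impose strain ε = −(4.914)/10500 = -4.6804e-04; σ = Eε = 200000 · -4.6804e-04 = -93.61 MPa.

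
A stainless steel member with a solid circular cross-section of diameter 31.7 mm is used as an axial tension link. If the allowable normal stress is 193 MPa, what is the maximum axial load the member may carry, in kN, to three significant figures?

152 kN

A = 789.2 mm².
P_max = σ_allow · A = 193 · 789.2 = 152300 N = 152.3 kN.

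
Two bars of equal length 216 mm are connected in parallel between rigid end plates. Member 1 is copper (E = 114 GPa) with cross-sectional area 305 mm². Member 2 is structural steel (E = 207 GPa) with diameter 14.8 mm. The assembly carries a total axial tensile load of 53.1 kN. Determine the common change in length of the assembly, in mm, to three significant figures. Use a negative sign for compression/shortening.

A_2 = 172 mm².
Equal strain + equilibrium ⇒ each member carries load in proportion to AE: A₁E₁ = 34770000 N, A₂E₂ = 35610000 N, ΣAE = 70380000 N.
δ = PL/ΣAE = 53100·216/70380000 = 0.163 mm.

0.163 mm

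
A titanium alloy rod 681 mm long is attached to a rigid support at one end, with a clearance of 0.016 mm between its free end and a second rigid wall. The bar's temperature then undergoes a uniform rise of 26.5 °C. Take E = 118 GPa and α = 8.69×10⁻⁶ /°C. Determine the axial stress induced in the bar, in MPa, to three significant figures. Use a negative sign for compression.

Free thermal expansion αLΔT = 8.69e-6 · 681 · 26.5 = 0.1568 mm.
The walls engage after the gap closes; constrained expansion = 0.1568 − 0.016 = 0.1408 mm.
The walls impose strain ε = −(0.1408)/681 = -2.0679e-04; σ = Eε = 118000 · -2.0679e-04 = -24.4 MPa.

-24.4 MPa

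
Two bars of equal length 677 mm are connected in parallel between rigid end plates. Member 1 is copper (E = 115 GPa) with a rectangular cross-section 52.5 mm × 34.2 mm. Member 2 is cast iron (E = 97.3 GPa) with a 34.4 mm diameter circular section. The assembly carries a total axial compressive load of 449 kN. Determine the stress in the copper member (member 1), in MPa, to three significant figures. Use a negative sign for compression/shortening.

-174 MPa

A_1 = 1796 mm².
A_2 = 929.4 mm².
Equal strain + equilibrium ⇒ each member carries load in proportion to AE: A₁E₁ = 206500000 N, A₂E₂ = 90430000 N, ΣAE = 296900000 N.
σ₁ = P·E₁/ΣAE = -449000·115000/296900000 = -173.9 MPa.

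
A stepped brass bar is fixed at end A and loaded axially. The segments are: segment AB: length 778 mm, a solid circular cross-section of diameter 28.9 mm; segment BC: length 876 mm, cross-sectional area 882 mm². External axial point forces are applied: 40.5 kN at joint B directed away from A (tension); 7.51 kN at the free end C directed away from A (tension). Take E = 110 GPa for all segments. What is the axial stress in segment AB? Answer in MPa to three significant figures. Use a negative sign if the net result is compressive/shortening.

73.2 MPa

Internal axial forces (sectioning from the free end, tension +): N_BC = 7.51 kN, N_AB = 48.01 kN.
A_AB = 656 mm².
σ_AB = N_AB/A_AB = 48010/656 = 73.19 MPa.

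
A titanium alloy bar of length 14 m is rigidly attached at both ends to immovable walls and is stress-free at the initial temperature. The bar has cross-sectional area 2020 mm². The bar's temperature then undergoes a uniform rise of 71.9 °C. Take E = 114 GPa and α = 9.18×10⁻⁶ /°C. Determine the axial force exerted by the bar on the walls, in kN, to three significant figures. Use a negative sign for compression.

-152 kN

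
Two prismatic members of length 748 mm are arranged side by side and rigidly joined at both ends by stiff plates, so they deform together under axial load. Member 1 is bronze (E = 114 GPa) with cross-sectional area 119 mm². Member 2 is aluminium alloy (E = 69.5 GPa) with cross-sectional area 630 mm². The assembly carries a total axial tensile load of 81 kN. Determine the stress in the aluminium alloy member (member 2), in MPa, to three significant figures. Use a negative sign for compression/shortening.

Equal strain + equilibrium ⇒ each member carries load in proportion to AE: A₁E₁ = 13570000 N, A₂E₂ = 43780000 N, ΣAE = 57350000 N.
σ₂ = P·E₂/ΣAE = 81000·69500/57350000 = 98.16 MPa.

98.2 MPa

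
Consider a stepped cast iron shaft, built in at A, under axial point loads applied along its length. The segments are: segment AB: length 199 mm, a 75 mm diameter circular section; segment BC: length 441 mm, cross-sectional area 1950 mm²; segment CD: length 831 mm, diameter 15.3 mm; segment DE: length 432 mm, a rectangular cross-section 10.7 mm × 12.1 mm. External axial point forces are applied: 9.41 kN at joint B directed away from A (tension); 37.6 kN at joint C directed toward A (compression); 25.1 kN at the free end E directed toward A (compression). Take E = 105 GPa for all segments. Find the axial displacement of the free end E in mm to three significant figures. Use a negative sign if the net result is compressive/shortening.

-2.04 mm

Internal axial forces (sectioning from the free end, tension +): N_DE = -25.1 kN, N_CD = -25.1 kN, N_BC = -62.7 kN, N_AB = -53.29 kN.
A_AB = 4418 mm².
A_CD = 183.9 mm².
A_DE = 129.5 mm².
δ_AB = -53290·199/(4418·105000) = -0.02286 mm
δ_BC = -62700·441/(1950·105000) = -0.135 mm
δ_CD = -25100·831/(183.9·105000) = -1.08 mm
δ_DE = -25100·432/(129.5·105000) = -0.7976 mm
δ = Σδ_i = -2.036 mm.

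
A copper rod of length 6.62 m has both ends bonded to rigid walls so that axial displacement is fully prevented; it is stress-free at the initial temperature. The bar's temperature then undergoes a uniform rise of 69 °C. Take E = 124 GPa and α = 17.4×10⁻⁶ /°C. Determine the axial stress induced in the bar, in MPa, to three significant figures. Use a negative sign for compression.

Free thermal expansion αLΔT = 17.4e-6 · 6620 · 69 = 7.948 mm.
The walls impose strain ε = −(7.948)/6620 = -1.2006e-03; σ = Eε = 124000 · -1.2006e-03 = -148.9 MPa.

-149 MPa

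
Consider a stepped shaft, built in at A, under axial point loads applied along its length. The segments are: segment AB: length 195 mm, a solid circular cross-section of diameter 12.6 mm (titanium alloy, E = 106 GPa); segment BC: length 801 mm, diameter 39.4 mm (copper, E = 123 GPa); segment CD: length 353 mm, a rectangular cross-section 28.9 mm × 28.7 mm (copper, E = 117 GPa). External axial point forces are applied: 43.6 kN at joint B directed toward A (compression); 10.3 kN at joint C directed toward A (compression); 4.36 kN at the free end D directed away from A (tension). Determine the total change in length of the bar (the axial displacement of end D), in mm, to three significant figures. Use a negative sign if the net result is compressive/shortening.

-0.747 mm

Internal axial forces (sectioning from the free end, tension +): N_CD = 4.36 kN, N_BC = -5.94 kN, N_AB = -49.54 kN.
A_AB = 124.7 mm².
A_BC = 1219 mm².
A_CD = 829.4 mm².
δ_AB = -49540·195/(124.7·106000) = -0.7309 mm
δ_BC = -5940·801/(1219·123000) = -0.03173 mm
δ_CD = 4360·353/(829.4·117000) = 0.01586 mm
δ = Σδ_i = -0.7468 mm.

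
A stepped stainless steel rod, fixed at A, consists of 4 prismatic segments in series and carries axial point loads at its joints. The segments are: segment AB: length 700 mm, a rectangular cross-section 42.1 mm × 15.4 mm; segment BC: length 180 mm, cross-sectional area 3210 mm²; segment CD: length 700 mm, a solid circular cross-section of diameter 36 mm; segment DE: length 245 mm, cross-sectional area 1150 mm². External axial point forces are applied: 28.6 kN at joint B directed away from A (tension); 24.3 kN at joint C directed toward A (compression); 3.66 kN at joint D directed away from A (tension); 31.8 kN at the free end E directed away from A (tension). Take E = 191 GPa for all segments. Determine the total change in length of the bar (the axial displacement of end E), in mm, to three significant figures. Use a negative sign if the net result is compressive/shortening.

Internal axial forces (sectioning from the free end, tension +): N_DE = 31.8 kN, N_CD = 35.46 kN, N_BC = 11.16 kN, N_AB = 39.76 kN.
A_AB = 648.3 mm².
A_CD = 1018 mm².
δ_AB = 39760·700/(648.3·191000) = 0.2248 mm
δ_BC = 11160·180/(3210·191000) = 0.003276 mm
δ_CD = 35460·700/(1018·191000) = 0.1277 mm
δ_DE = 31800·245/(1150·191000) = 0.03547 mm
δ = Σδ_i = 0.3912 mm.

0.391 mm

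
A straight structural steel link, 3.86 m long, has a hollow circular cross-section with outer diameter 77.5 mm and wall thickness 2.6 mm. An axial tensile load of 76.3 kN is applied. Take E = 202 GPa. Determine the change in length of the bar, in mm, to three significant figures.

2.38 mm

A = 611.8 mm².
δ_mech = NL/(AE) = 76300·3860/(611.8·202000) = 2.383 mm.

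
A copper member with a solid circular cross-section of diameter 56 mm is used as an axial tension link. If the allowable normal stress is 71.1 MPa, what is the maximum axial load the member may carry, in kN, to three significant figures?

A = 2463 mm².
P_max = σ_allow · A = 71.1 · 2463 = 175100 N = 175.1 kN.

175 kN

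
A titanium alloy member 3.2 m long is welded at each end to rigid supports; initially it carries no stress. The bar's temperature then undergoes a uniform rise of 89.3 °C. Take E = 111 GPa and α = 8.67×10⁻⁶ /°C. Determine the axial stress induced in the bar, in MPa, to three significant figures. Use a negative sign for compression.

-85.9 MPa

Free thermal expansion αLΔT = 8.67e-6 · 3200 · 89.3 = 2.478 mm.
The walls impose strain ε = −(2.478)/3200 = -7.7423e-04; σ = Eε = 111000 · -7.7423e-04 = -85.94 MPa.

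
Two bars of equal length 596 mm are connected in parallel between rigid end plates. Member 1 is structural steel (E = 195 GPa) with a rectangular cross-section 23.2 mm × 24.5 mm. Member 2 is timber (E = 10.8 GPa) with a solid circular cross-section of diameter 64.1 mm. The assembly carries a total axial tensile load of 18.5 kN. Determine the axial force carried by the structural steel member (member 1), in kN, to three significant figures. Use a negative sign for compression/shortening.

14.1 kN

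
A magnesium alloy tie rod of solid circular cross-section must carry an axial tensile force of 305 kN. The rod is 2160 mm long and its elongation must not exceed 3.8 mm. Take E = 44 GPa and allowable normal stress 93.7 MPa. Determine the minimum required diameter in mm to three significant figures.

70.8 mm

Required area A ≥ P/σ_allow = 305000/93.7 = 3255 mm².
For a solid circular section, d ≥ √(4A/π) = 64.38 mm.
Elongation limit: A ≥ PL/(Eδ_allow) = 305000·2160/(44000·3.8) = 3940 mm² ⇒ d ≥ 70.83 mm.
The elongation limit governs.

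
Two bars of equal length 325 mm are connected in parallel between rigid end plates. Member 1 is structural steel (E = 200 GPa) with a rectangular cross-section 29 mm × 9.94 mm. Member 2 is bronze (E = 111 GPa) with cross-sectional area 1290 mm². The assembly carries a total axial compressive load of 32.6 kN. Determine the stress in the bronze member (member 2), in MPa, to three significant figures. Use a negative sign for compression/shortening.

-18.0 MPa

A_1 = 288.3 mm².
Equal strain + equilibrium ⇒ each member carries load in proportion to AE: A₁E₁ = 57650000 N, A₂E₂ = 143200000 N, ΣAE = 200800000 N.
σ₂ = P·E₂/ΣAE = -32600·111000/200800000 = -18.02 MPa.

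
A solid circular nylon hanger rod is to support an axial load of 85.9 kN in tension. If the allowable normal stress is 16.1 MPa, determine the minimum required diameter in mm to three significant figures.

Required area A ≥ P/σ_allow = 85900/16.1 = 5335 mm².
For a solid circular section, d ≥ √(4A/π) = 82.42 mm.

82.4 mm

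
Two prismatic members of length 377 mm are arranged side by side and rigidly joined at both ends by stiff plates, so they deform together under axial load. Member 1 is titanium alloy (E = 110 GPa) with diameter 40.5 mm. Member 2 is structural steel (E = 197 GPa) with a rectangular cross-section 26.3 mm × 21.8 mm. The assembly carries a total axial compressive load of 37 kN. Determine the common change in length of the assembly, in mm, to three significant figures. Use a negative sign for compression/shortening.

-0.0548 mm

A_1 = 1288 mm².
A_2 = 573.3 mm².
Equal strain + equilibrium ⇒ each member carries load in proportion to AE: A₁E₁ = 141700000 N, A₂E₂ = 112900000 N, ΣAE = 254700000 N.
δ = PL/ΣAE = -37000·377/254700000 = -0.05478 mm.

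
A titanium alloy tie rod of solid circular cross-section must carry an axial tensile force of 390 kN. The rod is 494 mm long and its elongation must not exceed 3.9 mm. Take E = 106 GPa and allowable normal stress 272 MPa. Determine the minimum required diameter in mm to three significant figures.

Required area A ≥ P/σ_allow = 390000/272 = 1434 mm².
For a solid circular section, d ≥ √(4A/π) = 42.73 mm.
Elongation limit: A ≥ PL/(Eδ_allow) = 390000·494/(106000·3.9) = 466 mm² ⇒ d ≥ 24.36 mm.
The stress limit governs.

42.7 mm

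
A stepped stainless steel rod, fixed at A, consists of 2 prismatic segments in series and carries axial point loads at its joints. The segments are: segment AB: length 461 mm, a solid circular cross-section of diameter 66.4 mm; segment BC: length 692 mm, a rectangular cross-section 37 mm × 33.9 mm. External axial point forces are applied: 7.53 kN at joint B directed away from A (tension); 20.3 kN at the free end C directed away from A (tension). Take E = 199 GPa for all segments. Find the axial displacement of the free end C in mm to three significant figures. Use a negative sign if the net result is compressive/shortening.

0.0749 mm

Internal axial forces (sectioning from the free end, tension +): N_BC = 20.3 kN, N_AB = 27.83 kN.
A_AB = 3463 mm².
A_BC = 1254 mm².
δ_AB = 27830·461/(3463·199000) = 0.01862 mm
δ_BC = 20300·692/(1254·199000) = 0.05628 mm
δ = Σδ_i = 0.0749 mm.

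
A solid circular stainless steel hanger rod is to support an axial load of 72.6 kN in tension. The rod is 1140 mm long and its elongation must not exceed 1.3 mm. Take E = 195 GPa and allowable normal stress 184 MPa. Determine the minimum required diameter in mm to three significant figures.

Required area A ≥ P/σ_allow = 72600/184 = 394.6 mm².
For a solid circular section, d ≥ √(4A/π) = 22.41 mm.
Elongation limit: A ≥ PL/(Eδ_allow) = 72600·1140/(195000·1.3) = 326.5 mm² ⇒ d ≥ 20.39 mm.
The stress limit governs.

22.4 mm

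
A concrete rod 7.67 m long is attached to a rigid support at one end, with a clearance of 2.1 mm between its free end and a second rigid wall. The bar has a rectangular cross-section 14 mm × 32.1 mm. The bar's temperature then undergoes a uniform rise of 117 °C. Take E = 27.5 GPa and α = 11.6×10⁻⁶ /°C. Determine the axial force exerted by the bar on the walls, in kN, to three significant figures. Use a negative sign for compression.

Free thermal expansion αLΔT = 11.6e-6 · 7670 · 117 = 10.41 mm.
The walls engage after the gap closes; constrained expansion = 10.41 − 2.1 = 8.31 mm.
The walls impose strain ε = −(8.31)/7670 = -1.0834e-03; σ = Eε = 27500 · -1.0834e-03 = -29.79 MPa.
Wall reaction R = σ·A = -29.79·449.4 = -13390 N = -13.39 kN.

-13.4 kN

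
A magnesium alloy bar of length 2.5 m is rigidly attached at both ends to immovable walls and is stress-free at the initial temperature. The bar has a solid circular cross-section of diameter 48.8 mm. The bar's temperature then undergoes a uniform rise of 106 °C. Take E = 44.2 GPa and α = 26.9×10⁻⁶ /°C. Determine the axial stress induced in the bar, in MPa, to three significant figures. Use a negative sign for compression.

Free thermal expansion αLΔT = 26.9e-6 · 2500 · 106 = 7.128 mm.
The walls impose strain ε = −(7.128)/2500 = -2.8514e-03; σ = Eε = 44200 · -2.8514e-03 = -126 MPa.

-126 MPa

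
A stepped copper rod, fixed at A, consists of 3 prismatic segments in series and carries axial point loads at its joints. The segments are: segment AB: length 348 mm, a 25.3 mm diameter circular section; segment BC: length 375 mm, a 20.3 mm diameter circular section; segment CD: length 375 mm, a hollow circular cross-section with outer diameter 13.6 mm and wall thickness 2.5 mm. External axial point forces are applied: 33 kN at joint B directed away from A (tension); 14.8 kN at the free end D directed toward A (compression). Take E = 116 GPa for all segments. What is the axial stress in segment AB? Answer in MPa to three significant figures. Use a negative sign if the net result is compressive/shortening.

36.2 MPa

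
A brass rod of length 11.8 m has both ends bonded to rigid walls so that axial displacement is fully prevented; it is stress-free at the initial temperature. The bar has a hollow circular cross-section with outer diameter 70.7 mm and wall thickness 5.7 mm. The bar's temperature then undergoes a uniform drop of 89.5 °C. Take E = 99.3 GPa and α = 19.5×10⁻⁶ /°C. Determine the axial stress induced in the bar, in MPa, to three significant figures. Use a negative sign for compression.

173 MPa

Free thermal expansion αLΔT = 19.5e-6 · 11800 · -89.5 = -20.59 mm.
The walls impose strain ε = −(-20.59)/11800 = 1.7453e-03; σ = Eε = 99300 · 1.7453e-03 = 173.3 MPa.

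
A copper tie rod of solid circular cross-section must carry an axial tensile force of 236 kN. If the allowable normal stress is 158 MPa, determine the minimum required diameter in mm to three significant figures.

Required area A ≥ P/σ_allow = 236000/158 = 1494 mm².
For a solid circular section, d ≥ √(4A/π) = 43.61 mm.

43.6 mm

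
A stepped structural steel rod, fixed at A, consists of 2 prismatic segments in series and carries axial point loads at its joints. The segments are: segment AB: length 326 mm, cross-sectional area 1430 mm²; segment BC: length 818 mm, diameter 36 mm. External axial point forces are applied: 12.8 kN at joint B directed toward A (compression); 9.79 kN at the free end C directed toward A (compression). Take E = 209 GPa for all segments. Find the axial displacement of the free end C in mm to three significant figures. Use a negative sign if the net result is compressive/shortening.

Internal axial forces (sectioning from the free end, tension +): N_BC = -9.79 kN, N_AB = -22.59 kN.
A_BC = 1018 mm².
δ_AB = -22590·326/(1430·209000) = -0.02464 mm
δ_BC = -9790·818/(1018·209000) = -0.03764 mm
δ = Σδ_i = -0.06228 mm.

-0.0623 mm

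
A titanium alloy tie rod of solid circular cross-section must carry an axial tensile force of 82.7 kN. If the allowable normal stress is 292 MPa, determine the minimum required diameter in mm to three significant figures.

Required area A ≥ P/σ_allow = 82700/292 = 283.2 mm².
For a solid circular section, d ≥ √(4A/π) = 18.99 mm.

19.0 mm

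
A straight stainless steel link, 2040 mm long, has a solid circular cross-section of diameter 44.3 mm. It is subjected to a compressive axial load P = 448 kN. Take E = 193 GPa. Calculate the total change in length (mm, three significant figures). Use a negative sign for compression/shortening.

A = 1541 mm².
δ_mech = NL/(AE) = -448000·2040/(1541·193000) = -3.072 mm.

-3.07 mm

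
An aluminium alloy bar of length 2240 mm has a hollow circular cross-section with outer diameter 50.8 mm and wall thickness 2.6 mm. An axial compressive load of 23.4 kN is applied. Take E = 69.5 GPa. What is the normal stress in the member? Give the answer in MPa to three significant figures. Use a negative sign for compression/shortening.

-59.4 MPa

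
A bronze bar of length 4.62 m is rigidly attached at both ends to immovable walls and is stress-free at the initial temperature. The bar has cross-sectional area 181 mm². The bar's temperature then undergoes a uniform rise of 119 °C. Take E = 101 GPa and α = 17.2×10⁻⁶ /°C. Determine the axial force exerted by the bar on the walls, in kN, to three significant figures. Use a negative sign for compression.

-37.4 kN

Free thermal expansion αLΔT = 17.2e-6 · 4620 · 119 = 9.456 mm.
The walls impose strain ε = −(9.456)/4620 = -2.0468e-03; σ = Eε = 101000 · -2.0468e-03 = -206.7 MPa.
Wall reaction R = σ·A = -206.7·181 = -37420 N = -37.42 kN.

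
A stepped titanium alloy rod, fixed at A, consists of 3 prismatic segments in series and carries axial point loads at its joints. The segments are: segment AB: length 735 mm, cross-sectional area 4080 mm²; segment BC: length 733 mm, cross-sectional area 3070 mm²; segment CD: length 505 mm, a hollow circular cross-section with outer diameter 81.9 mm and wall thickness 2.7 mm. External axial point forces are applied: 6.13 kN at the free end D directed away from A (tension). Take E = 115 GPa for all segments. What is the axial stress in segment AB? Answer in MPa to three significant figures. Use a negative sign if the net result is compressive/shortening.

1.50 MPa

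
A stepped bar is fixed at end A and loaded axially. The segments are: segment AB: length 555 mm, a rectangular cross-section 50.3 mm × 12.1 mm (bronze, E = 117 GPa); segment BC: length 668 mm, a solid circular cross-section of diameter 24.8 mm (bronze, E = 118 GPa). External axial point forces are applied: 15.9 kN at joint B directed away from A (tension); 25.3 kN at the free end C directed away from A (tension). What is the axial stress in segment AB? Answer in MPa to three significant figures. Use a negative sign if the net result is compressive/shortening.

Internal axial forces (sectioning from the free end, tension +): N_BC = 25.3 kN, N_AB = 41.2 kN.
A_AB = 608.6 mm².
σ_AB = N_AB/A_AB = 41200/608.6 = 67.69 MPa.

67.7 MPa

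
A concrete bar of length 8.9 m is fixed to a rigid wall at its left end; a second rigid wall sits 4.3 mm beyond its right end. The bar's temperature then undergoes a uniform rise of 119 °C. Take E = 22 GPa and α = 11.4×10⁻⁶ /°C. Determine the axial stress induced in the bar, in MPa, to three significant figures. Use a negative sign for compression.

Free thermal expansion αLΔT = 11.4e-6 · 8900 · 119 = 12.07 mm.
The walls engage after the gap closes; constrained expansion = 12.07 − 4.3 = 7.774 mm.
The walls impose strain ε = −(7.774)/8900 = -8.7345e-04; σ = Eε = 22000 · -8.7345e-04 = -19.22 MPa.

-19.2 MPa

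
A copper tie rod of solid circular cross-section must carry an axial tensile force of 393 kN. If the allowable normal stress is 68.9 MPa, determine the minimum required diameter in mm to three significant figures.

85.2 mm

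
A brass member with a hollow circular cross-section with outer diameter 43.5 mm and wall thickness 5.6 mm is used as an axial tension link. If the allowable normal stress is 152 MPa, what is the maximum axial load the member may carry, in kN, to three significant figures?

101 kN

A = 666.8 mm².
P_max = σ_allow · A = 152 · 666.8 = 101300 N = 101.3 kN.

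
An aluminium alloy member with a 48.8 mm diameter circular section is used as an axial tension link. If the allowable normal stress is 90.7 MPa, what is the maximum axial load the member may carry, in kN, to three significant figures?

A = 1870 mm².
P_max = σ_allow · A = 90.7 · 1870 = 169600 N = 169.6 kN.

170 kN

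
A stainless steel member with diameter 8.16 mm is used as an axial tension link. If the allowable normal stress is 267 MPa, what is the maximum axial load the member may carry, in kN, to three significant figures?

A = 52.3 mm².
P_max = σ_allow · A = 267 · 52.3 = 13960 N = 13.96 kN.

14.0 kN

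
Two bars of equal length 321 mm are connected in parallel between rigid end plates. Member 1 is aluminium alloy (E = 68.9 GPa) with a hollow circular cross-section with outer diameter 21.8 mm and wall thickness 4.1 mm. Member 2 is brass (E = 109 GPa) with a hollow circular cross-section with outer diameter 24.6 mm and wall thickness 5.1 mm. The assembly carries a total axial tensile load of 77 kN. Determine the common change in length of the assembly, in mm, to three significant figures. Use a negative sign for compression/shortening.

A_1 = 228 mm².
A_2 = 312.4 mm².
Equal strain + equilibrium ⇒ each member carries load in proportion to AE: A₁E₁ = 15710000 N, A₂E₂ = 34060000 N, ΣAE = 49760000 N.
δ = PL/ΣAE = 77000·321/49760000 = 0.4967 mm.

0.497 mm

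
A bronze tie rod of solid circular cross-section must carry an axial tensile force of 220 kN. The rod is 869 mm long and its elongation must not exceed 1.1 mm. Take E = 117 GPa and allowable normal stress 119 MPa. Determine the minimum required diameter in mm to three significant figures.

Required area A ≥ P/σ_allow = 220000/119 = 1849 mm².
For a solid circular section, d ≥ √(4A/π) = 48.52 mm.
Elongation limit: A ≥ PL/(Eδ_allow) = 220000·869/(117000·1.1) = 1485 mm² ⇒ d ≥ 43.49 mm.
The stress limit governs.

48.5 mm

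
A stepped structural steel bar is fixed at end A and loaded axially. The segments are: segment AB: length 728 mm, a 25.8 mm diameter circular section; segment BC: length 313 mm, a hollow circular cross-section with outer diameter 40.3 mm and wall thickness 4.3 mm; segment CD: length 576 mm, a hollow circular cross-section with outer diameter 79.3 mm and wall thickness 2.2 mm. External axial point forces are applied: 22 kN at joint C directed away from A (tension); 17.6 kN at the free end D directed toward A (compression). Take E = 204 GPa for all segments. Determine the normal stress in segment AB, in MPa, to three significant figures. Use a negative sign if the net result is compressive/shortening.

8.42 MPa

Internal axial forces (sectioning from the free end, tension +): N_CD = -17.6 kN, N_BC = 4.4 kN, N_AB = 4.4 kN.
A_AB = 522.8 mm².
σ_AB = N_AB/A_AB = 4400/522.8 = 8.416 MPa.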